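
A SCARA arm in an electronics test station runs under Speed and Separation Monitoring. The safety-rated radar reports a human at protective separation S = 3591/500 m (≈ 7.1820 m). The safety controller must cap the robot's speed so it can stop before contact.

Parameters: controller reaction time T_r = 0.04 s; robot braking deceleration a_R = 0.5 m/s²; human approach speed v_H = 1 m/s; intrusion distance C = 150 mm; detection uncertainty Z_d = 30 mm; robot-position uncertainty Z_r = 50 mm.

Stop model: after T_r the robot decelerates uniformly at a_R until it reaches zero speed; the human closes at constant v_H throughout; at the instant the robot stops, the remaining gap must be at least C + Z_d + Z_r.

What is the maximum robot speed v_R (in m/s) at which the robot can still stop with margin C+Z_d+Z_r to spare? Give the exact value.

v_R_max = 9/5 m/s = 1.8000 m/s

at the boundary: (1)·v² + (51/25)·v + (-864/125) = 0
  disc = (51/25)² − 4·(1)·(-864/125) = 19881/625 ; √disc = 141/25
  v_R = (−(51/25) + 141/25) / (2·(1)) = 9/5 m/s
check:
braking lasts T_s = (9/5)/(1/2) = 3.6000 s
robot covers v_R·T_r = 1.8000·0.0400 = 0.0720 m before braking
braking distance = 1.8000²/(2·0.5000) = 3.2400 m
person approaches 1.0000·(0.0400+3.6000) = 3.6400 m
margins: 0.1500+0.0300+0.0500 = 0.2300 m
sum ≈ 0.0720+3.2400+3.6400+0.2300 ≈ 7.1820 m = S ✓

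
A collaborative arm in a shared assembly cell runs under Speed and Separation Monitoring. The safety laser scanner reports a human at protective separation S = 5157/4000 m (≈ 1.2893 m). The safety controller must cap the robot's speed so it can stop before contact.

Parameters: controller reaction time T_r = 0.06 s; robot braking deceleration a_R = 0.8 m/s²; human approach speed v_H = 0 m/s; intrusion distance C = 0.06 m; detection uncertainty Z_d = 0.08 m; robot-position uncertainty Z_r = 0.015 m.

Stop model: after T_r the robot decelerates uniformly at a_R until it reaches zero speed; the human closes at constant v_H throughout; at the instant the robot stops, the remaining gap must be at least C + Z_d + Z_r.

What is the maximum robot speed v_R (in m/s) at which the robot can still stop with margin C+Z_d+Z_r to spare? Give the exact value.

v_R_max = 13/10 m/s = 1.3000 m/s

at the boundary: (5/8)·v² + (3/50)·v + (-4537/4000) = 0
  disc = (3/50)² − 4·(5/8)·(-4537/4000) = 113569/40000 ; √disc = 337/200
  v_R = (−(3/50) + 337/200) / (2·(5/8)) = 13/10 m/s
check:
braking lasts T_s = (13/10)/(4/5) = 1.6250 s
robot in T_r: 1.3000·0.0600 = 0.0780 m
braking distance = 1.3000²/(2·0.8000) = 1.0562 m
person approaches 0.0000·(0.0600+1.6250) = 0.0000 m
residual clearance needed = 0.0600+0.0800+0.0150 = 0.1550 m
sum ≈ 0.0780+1.0562+0.0000+0.1550 ≈ 1.2893 m = S ✓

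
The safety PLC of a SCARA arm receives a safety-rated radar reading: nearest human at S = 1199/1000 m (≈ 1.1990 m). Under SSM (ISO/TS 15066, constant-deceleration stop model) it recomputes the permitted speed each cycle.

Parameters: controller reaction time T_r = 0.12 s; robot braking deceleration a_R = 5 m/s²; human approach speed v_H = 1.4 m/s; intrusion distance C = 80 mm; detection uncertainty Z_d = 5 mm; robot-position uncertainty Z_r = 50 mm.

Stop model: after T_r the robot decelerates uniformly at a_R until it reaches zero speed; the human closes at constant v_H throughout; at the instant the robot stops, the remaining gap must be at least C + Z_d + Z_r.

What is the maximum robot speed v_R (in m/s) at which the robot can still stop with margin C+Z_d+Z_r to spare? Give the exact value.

quadratic (1/10)·v² + (2/5)·v + (-112/125) = 0
  disc = (2/5)² − 4·(1/10)·(-112/125) = 324/625 ; √disc = 18/25
  v_R = (−(2/5) + 18/25) / (2·(1/10)) = 8/5 m/s
check:
stop time T_s = (8/5)/5 = 0.3200 s
reaction-phase robot travel = 1.6000·0.1200 = 0.1920 m
robot under decel: 1.6000²/(2·5.0000) = 0.2560 m
human closes 1.4000·0.4400 = 0.6160 m
margins: 0.0800+0.0050+0.0500 = 0.1350 m
sum ≈ 0.1920+0.2560+0.6160+0.1350 ≈ 1.1990 m = S ✓

v_R_max = 8/5 m/s = 1.6000 m/s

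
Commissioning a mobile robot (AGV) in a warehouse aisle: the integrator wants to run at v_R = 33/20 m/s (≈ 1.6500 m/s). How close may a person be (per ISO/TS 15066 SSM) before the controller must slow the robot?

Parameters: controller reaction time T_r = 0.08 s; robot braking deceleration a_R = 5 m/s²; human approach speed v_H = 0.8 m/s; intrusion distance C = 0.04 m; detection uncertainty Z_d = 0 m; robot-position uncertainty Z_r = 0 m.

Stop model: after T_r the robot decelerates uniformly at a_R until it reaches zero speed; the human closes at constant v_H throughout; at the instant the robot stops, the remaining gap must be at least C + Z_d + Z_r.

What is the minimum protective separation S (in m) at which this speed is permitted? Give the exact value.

S_min = 3089/4000 m = 0.7722 m

T_s = v_R/a_R = (33/20)/5 = 0.3300 s
robot covers v_R·T_r = 1.6500·0.0800 = 0.1320 m before braking
braking distance = 1.6500²/(2·5.0000) = 0.2722 m
person approaches 0.8000·(0.0800+0.3300) = 0.3280 m
C+Z_d+Z_r = 0.0400+0.0000+0.0000 = 0.0400 m
S_min ≈ 0.1320+0.2722+0.3280+0.0400  ⇒  S_min = 3089/4000 m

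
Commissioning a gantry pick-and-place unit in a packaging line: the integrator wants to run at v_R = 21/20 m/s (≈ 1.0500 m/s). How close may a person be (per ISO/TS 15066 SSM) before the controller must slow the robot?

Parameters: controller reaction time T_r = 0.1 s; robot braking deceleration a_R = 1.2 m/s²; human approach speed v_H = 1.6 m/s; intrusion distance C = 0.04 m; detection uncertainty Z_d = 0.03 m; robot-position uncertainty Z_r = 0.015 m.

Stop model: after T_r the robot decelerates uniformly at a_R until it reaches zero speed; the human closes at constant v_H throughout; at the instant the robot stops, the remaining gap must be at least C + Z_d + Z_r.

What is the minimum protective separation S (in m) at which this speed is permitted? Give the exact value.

S_min = 707/320 m = 2.2094 m

braking lasts T_s = (21/20)/(6/5) = 0.8750 s
reaction-phase robot travel = 1.0500·0.1000 = 0.1050 m
robot under decel: 1.0500²/(2·1.2000) = 0.4594 m
human closes 1.6000·0.9750 = 1.5600 m
margins: 0.0400+0.0300+0.0150 = 0.0850 m
S_min ≈ 0.1050+0.4594+1.5600+0.0850  ⇒  S_min = 707/320 m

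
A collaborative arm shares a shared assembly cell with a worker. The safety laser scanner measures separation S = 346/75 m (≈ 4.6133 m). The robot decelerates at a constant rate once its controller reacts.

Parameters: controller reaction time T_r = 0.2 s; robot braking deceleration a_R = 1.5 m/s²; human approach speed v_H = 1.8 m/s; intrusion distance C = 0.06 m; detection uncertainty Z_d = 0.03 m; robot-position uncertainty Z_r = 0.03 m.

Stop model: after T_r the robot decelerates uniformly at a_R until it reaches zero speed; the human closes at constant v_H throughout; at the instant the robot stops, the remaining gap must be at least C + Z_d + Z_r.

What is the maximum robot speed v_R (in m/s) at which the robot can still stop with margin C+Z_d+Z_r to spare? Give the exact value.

v_R_max = 2 m/s = 2.0000 m/s

collect terms ⇒ (1/3)·v_R² + (7/5)·v_R + (-62/15) = 0
  disc = (7/5)² − 4·(1/3)·(-62/15) = 1681/225 ; √disc = 41/15
  v_R = (−(7/5) + 41/15) / (2·(1/3)) = 2 m/s
check:
stop time T_s = 2/(3/2) = 1.3333 s
robot covers v_R·T_r = 2.0000·0.2000 = 0.4000 m before braking
robot under decel: 2.0000²/(2·1.5000) = 1.3333 m
person approaches 1.8000·(0.2000+1.3333) = 2.7600 m
residual clearance needed = 0.0600+0.0300+0.0300 = 0.1200 m
sum ≈ 0.4000+1.3333+2.7600+0.1200 ≈ 4.6133 m = S ✓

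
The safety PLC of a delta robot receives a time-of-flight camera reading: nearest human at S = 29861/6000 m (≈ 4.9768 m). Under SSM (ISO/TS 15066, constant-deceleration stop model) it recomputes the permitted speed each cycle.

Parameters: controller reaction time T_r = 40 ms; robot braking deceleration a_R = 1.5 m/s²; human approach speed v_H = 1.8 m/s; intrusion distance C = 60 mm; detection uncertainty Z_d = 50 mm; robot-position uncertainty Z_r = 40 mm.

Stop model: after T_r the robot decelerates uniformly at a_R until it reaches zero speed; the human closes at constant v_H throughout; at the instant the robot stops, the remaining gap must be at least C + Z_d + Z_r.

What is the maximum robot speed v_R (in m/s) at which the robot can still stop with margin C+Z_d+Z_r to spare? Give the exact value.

v_R_max = 47/20 m/s = 2.3500 m/s

quadratic (1/3)·v² + (31/25)·v + (-28529/6000) = 0
  disc = (31/25)² − 4·(1/3)·(-28529/6000) = 177241/22500 ; √disc = 421/150
  v_R = (−(31/25) + 421/150) / (2·(1/3)) = 47/20 m/s
check:
braking lasts T_s = (47/20)/(3/2) = 1.5667 s
robot covers v_R·T_r = 2.3500·0.0400 = 0.0940 m before braking
robot under decel: 2.3500²/(2·1.5000) = 1.8408 m
person approaches 1.8000·(0.0400+1.5667) = 2.8920 m
residual clearance needed = 0.0600+0.0500+0.0400 = 0.1500 m
sum ≈ 0.0940+1.8408+2.8920+0.1500 ≈ 4.9768 m = S ✓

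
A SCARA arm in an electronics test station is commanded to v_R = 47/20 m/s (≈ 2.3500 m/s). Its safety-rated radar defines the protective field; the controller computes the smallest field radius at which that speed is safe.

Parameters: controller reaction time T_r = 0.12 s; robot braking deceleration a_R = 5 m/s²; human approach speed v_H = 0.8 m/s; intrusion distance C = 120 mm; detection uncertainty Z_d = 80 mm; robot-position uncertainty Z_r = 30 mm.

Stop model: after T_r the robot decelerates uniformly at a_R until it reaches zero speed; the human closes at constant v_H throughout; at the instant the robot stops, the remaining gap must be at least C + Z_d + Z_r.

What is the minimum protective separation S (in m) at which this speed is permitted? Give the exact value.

S_min = 1229/800 m = 1.5362 m

braking lasts T_s = (47/20)/5 = 0.4700 s
robot in T_r: 2.3500·0.1200 = 0.2820 m
braking distance = 2.3500²/(2·5.0000) = 0.5523 m
human over T_r+T_s: 0.8000·(0.1200+0.4700) = 0.4720 m
residual clearance needed = 0.1200+0.0800+0.0300 = 0.2300 m
S_min ≈ 0.2820+0.5523+0.4720+0.2300  ⇒  S_min = 1229/800 m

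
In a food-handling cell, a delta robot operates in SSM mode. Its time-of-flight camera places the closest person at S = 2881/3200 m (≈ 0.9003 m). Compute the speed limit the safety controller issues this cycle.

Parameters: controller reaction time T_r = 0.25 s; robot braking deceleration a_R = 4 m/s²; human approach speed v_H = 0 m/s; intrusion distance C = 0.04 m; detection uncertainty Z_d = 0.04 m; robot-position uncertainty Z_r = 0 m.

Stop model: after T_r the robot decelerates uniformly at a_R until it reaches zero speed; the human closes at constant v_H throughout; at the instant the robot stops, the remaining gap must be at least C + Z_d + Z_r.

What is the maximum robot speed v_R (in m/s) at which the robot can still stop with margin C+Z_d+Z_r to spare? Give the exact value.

quadratic (1/8)·v² + (1/4)·v + (-105/128) = 0
  disc = (1/4)² − 4·(1/8)·(-105/128) = 121/256 ; √disc = 11/16
  v_R = (−(1/4) + 11/16) / (2·(1/8)) = 7/4 m/s
check:
T_s = v_R/a_R = (7/4)/4 = 0.4375 s
reaction-phase robot travel = 1.7500·0.2500 = 0.4375 m
robot under decel: 1.7500²/(2·4.0000) = 0.3828 m
person approaches 0.0000·(0.2500+0.4375) = 0.0000 m
C+Z_d+Z_r = 0.0400+0.0400+0.0000 = 0.0800 m
sum ≈ 0.4375+0.3828+0.0000+0.0800 ≈ 0.9003 m = S ✓

v_R_max = 7/4 m/s = 1.7500 m/s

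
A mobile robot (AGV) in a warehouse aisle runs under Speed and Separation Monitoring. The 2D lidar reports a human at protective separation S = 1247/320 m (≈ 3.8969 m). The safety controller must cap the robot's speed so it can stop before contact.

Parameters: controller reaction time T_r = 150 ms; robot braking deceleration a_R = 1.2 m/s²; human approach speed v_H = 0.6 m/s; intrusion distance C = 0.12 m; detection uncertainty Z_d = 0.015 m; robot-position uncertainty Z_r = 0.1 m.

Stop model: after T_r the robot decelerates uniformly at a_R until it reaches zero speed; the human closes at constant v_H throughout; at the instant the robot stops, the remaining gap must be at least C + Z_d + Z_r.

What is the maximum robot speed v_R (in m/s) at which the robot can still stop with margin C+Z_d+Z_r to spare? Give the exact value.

v_R_max = 9/4 m/s = 2.2500 m/s

at the boundary: (5/12)·v² + (13/20)·v + (-1143/320) = 0
  disc = (13/20)² − 4·(5/12)·(-1143/320) = 10201/1600 ; √disc = 101/40
  v_R = (−(13/20) + 101/40) / (2·(5/12)) = 9/4 m/s
check:
stop time T_s = (9/4)/(6/5) = 1.8750 s
robot in T_r: 2.2500·0.1500 = 0.3375 m
robot under decel: 2.2500²/(2·1.2000) = 2.1094 m
person approaches 0.6000·(0.1500+1.8750) = 1.2150 m
residual clearance needed = 0.1200+0.0150+0.1000 = 0.2350 m
sum ≈ 0.3375+2.1094+1.2150+0.2350 ≈ 3.8969 m = S ✓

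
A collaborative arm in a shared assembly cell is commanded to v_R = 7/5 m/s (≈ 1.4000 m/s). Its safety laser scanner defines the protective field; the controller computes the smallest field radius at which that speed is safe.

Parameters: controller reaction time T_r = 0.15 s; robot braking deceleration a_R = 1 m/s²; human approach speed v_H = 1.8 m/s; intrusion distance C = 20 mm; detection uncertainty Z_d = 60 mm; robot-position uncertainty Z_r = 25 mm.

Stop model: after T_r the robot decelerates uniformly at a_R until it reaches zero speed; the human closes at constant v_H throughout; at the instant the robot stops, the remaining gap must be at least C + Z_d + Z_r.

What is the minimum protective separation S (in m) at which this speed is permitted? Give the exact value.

S_min = 817/200 m = 4.0850 m

T_s = v_R/a_R = (7/5)/1 = 1.4000 s
robot covers v_R·T_r = 1.4000·0.1500 = 0.2100 m before braking
robot under decel: 1.4000²/(2·1.0000) = 0.9800 m
human over T_r+T_s: 1.8000·(0.1500+1.4000) = 2.7900 m
C+Z_d+Z_r = 0.0200+0.0600+0.0250 = 0.1050 m
S_min ≈ 0.2100+0.9800+2.7900+0.1050  ⇒  S_min = 817/200 m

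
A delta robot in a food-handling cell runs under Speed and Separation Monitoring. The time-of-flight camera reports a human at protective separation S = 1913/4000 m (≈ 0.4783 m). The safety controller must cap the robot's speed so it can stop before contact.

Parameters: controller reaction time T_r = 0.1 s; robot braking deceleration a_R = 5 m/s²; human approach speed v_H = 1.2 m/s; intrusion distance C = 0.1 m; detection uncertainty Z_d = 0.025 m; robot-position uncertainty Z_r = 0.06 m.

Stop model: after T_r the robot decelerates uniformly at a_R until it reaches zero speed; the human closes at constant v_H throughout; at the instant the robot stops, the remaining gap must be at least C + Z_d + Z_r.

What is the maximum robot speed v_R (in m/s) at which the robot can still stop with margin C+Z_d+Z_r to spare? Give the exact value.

at the boundary: (1/10)·v² + (17/50)·v + (-693/4000) = 0
  disc = (17/50)² − 4·(1/10)·(-693/4000) = 1849/10000 ; √disc = 43/100
  v_R = (−(17/50) + 43/100) / (2·(1/10)) = 9/20 m/s
check:
braking lasts T_s = (9/20)/5 = 0.0900 s
robot in T_r: 0.4500·0.1000 = 0.0450 m
braking distance = 0.4500²/(2·5.0000) = 0.0203 m
person approaches 1.2000·(0.1000+0.0900) = 0.2280 m
residual clearance needed = 0.1000+0.0250+0.0600 = 0.1850 m
sum ≈ 0.0450+0.0203+0.2280+0.1850 ≈ 0.4783 m = S ✓

v_R_max = 9/20 m/s = 0.4500 m/s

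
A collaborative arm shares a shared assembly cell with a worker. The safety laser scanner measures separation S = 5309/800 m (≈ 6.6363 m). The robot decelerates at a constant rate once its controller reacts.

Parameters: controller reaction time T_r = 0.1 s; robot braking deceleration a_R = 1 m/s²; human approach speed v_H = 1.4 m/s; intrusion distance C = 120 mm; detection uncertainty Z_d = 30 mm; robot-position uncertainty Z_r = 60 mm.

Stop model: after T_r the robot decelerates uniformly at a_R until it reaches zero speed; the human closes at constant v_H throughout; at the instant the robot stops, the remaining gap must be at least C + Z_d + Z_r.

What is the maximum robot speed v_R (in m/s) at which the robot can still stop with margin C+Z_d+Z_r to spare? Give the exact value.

v_R_max = 47/20 m/s = 2.3500 m/s

collect terms ⇒ (1/2)·v_R² + (3/2)·v_R + (-5029/800) = 0
  disc = (3/2)² − 4·(1/2)·(-5029/800) = 5929/400 ; √disc = 77/20
  v_R = (−(3/2) + 77/20) / (2·(1/2)) = 47/20 m/s
check:
T_s = v_R/a_R = (47/20)/1 = 2.3500 s
robot covers v_R·T_r = 2.3500·0.1000 = 0.2350 m before braking
robot under decel: 2.3500²/(2·1.0000) = 2.7612 m
human over T_r+T_s: 1.4000·(0.1000+2.3500) = 3.4300 m
residual clearance needed = 0.1200+0.0300+0.0600 = 0.2100 m
sum ≈ 0.2350+2.7612+3.4300+0.2100 ≈ 6.6363 m = S ✓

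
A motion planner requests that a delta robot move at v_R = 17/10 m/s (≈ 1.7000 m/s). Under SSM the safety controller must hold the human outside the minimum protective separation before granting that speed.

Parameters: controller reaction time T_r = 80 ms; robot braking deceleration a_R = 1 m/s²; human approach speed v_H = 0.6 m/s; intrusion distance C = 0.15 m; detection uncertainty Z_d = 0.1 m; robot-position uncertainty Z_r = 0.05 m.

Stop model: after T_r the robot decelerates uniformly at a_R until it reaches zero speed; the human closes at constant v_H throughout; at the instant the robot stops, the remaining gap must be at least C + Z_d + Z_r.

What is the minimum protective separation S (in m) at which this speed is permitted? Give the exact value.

S_min = 2949/1000 m = 2.9490 m

braking lasts T_s = (17/10)/1 = 1.7000 s
reaction-phase robot travel = 1.7000·0.0800 = 0.1360 m
robot covers 1.7000·1.7000 − ½·1.0000·1.7000² = 1.4450 m while stopping
human over T_r+T_s: 0.6000·(0.0800+1.7000) = 1.0680 m
margins: 0.1500+0.1000+0.0500 = 0.3000 m
S_min ≈ 0.1360+1.4450+1.0680+0.3000  ⇒  S_min = 2949/1000 m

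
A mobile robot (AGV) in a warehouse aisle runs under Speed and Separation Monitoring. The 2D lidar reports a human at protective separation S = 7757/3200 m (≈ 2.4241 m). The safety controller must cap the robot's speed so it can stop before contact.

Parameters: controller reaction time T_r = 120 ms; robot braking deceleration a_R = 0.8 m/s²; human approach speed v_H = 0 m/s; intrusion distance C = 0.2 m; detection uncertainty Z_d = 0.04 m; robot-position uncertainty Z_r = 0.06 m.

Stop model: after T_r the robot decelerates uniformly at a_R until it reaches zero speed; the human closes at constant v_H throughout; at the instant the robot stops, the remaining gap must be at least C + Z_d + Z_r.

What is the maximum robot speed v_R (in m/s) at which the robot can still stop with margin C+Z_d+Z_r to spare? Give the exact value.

v_R_max = 7/4 m/s = 1.7500 m/s

quadratic (5/8)·v² + (3/25)·v + (-6797/3200) = 0
  disc = (3/25)² − 4·(5/8)·(-6797/3200) = 851929/160000 ; √disc = 923/400
  v_R = (−(3/25) + 923/400) / (2·(5/8)) = 7/4 m/s
check:
braking lasts T_s = (7/4)/(4/5) = 2.1875 s
reaction-phase robot travel = 1.7500·0.1200 = 0.2100 m
robot under decel: 1.7500²/(2·0.8000) = 1.9141 m
person approaches 0.0000·(0.1200+2.1875) = 0.0000 m
residual clearance needed = 0.2000+0.0400+0.0600 = 0.3000 m
sum ≈ 0.2100+1.9141+0.0000+0.3000 ≈ 2.4241 m = S ✓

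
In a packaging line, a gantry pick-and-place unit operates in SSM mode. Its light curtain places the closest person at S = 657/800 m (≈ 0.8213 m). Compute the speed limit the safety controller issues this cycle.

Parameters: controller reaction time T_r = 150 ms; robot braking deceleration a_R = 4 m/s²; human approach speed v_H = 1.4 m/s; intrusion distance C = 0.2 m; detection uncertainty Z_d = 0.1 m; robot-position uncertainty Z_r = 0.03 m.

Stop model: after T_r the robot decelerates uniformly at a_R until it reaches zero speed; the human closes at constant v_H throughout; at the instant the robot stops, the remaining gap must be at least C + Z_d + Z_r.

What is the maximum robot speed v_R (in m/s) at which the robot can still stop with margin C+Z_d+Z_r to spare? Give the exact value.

v_R_max = 1/2 m/s = 0.5000 m/s

collect terms ⇒ (1/8)·v_R² + (1/2)·v_R + (-9/32) = 0
  disc = (1/2)² − 4·(1/8)·(-9/32) = 25/64 ; √disc = 5/8
  v_R = (−(1/2) + 5/8) / (2·(1/8)) = 1/2 m/s
check:
braking lasts T_s = (1/2)/4 = 0.1250 s
reaction-phase robot travel = 0.5000·0.1500 = 0.0750 m
robot covers 0.5000·0.1250 − ½·4.0000·0.1250² = 0.0312 m while stopping
human over T_r+T_s: 1.4000·(0.1500+0.1250) = 0.3850 m
residual clearance needed = 0.2000+0.1000+0.0300 = 0.3300 m
sum ≈ 0.0750+0.0312+0.3850+0.3300 ≈ 0.8213 m = S ✓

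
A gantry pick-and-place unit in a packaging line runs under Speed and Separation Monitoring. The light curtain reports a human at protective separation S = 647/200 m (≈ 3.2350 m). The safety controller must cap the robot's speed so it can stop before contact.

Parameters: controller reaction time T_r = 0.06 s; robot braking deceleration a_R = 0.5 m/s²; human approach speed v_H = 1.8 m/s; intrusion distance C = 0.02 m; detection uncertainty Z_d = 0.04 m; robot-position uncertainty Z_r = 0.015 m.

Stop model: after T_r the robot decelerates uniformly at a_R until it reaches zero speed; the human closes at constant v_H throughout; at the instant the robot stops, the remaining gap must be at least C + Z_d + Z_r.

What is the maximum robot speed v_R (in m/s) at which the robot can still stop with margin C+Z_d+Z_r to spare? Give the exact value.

v_R_max = 7/10 m/s = 0.7000 m/s

at the boundary: (1)·v² + (183/50)·v + (-763/250) = 0
  disc = (183/50)² − 4·(1)·(-763/250) = 64009/2500 ; √disc = 253/50
  v_R = (−(183/50) + 253/50) / (2·(1)) = 7/10 m/s
check:
braking lasts T_s = (7/10)/(1/2) = 1.4000 s
robot in T_r: 0.7000·0.0600 = 0.0420 m
braking distance = 0.7000²/(2·0.5000) = 0.4900 m
human closes 1.8000·1.4600 = 2.6280 m
C+Z_d+Z_r = 0.0200+0.0400+0.0150 = 0.0750 m
sum ≈ 0.0420+0.4900+2.6280+0.0750 ≈ 3.2350 m = S ✓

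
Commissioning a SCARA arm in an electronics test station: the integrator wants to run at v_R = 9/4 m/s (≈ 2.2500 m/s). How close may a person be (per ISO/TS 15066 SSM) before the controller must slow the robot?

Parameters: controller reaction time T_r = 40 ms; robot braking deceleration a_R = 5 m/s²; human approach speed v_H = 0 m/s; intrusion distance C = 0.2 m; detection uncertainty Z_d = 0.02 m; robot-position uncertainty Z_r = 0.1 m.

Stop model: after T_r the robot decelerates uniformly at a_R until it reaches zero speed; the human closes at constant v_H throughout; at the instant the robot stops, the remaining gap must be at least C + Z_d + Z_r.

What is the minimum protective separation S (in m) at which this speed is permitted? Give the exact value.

S_min = 733/800 m = 0.9163 m

stop time T_s = (9/4)/5 = 0.4500 s
robot covers v_R·T_r = 2.2500·0.0400 = 0.0900 m before braking
braking distance = 2.2500²/(2·5.0000) = 0.5062 m
human over T_r+T_s: 0.0000·(0.0400+0.4500) = 0.0000 m
margins: 0.2000+0.0200+0.1000 = 0.3200 m
S_min ≈ 0.0900+0.5062+0.0000+0.3200  ⇒  S_min = 733/800 m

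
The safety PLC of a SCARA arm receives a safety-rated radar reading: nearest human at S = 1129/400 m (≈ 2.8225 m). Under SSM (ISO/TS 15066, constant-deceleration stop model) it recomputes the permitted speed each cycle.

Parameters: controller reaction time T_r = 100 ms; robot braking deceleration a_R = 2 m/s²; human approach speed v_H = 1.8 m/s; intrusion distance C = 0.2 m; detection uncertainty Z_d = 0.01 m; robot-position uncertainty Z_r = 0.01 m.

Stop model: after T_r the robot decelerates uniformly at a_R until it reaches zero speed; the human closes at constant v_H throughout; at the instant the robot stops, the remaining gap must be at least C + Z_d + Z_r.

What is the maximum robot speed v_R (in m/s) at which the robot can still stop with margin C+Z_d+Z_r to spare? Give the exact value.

v_R_max = 17/10 m/s = 1.7000 m/s

quadratic (1/4)·v² + (1)·v + (-969/400) = 0
  disc = (1)² − 4·(1/4)·(-969/400) = 1369/400 ; √disc = 37/20
  v_R = (−(1) + 37/20) / (2·(1/4)) = 17/10 m/s
check:
stop time T_s = (17/10)/2 = 0.8500 s
robot in T_r: 1.7000·0.1000 = 0.1700 m
robot covers 1.7000·0.8500 − ½·2.0000·0.8500² = 0.7225 m while stopping
human over T_r+T_s: 1.8000·(0.1000+0.8500) = 1.7100 m
residual clearance needed = 0.2000+0.0100+0.0100 = 0.2200 m
sum ≈ 0.1700+0.7225+1.7100+0.2200 ≈ 2.8225 m = S ✓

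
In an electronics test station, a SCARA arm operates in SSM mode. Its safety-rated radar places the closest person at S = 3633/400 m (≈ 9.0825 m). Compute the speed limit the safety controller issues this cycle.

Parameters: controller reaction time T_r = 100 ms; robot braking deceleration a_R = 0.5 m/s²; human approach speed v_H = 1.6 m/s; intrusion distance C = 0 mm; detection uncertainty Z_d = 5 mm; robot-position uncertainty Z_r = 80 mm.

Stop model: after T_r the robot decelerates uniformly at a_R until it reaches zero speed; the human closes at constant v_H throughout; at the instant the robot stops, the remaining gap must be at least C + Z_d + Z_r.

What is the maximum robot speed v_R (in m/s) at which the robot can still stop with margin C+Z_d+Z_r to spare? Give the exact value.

quadratic (1)·v² + (33/10)·v + (-707/80) = 0
  disc = (33/10)² − 4·(1)·(-707/80) = 1156/25 ; √disc = 34/5
  v_R = (−(33/10) + 34/5) / (2·(1)) = 7/4 m/s
check:
braking lasts T_s = (7/4)/(1/2) = 3.5000 s
reaction-phase robot travel = 1.7500·0.1000 = 0.1750 m
braking distance = 1.7500²/(2·0.5000) = 3.0625 m
human closes 1.6000·3.6000 = 5.7600 m
C+Z_d+Z_r = 0.0000+0.0050+0.0800 = 0.0850 m
sum ≈ 0.1750+3.0625+5.7600+0.0850 ≈ 9.0825 m = S ✓

v_R_max = 7/4 m/s = 1.7500 m/s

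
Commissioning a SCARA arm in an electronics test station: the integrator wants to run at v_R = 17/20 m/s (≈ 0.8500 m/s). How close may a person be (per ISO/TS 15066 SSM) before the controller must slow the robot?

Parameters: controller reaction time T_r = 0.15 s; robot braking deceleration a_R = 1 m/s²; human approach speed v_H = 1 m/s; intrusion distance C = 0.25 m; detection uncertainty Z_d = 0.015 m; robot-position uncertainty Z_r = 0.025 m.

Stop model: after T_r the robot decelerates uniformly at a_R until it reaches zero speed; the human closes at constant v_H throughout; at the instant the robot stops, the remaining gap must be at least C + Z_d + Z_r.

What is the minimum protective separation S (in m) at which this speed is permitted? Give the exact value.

T_s = v_R/a_R = (17/20)/1 = 0.8500 s
robot in T_r: 0.8500·0.1500 = 0.1275 m
robot under decel: 0.8500²/(2·1.0000) = 0.3613 m
human over T_r+T_s: 1.0000·(0.1500+0.8500) = 1.0000 m
C+Z_d+Z_r = 0.2500+0.0150+0.0250 = 0.2900 m
S_min ≈ 0.1275+0.3613+1.0000+0.2900  ⇒  S_min = 1423/800 m

S_min = 1423/800 m = 1.7788 m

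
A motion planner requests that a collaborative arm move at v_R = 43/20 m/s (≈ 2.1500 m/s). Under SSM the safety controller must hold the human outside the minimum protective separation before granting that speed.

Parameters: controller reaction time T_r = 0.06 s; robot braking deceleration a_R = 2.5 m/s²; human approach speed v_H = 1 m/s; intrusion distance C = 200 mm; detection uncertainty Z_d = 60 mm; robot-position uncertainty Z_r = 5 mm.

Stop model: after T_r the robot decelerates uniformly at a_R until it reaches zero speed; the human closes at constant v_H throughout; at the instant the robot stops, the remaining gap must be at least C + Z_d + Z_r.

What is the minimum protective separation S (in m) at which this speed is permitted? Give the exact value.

braking lasts T_s = (43/20)/(5/2) = 0.8600 s
robot in T_r: 2.1500·0.0600 = 0.1290 m
braking distance = 2.1500²/(2·2.5000) = 0.9245 m
person approaches 1.0000·(0.0600+0.8600) = 0.9200 m
C+Z_d+Z_r = 0.2000+0.0600+0.0050 = 0.2650 m
S_min ≈ 0.1290+0.9245+0.9200+0.2650  ⇒  S_min = 4477/2000 m

S_min = 4477/2000 m = 2.2385 m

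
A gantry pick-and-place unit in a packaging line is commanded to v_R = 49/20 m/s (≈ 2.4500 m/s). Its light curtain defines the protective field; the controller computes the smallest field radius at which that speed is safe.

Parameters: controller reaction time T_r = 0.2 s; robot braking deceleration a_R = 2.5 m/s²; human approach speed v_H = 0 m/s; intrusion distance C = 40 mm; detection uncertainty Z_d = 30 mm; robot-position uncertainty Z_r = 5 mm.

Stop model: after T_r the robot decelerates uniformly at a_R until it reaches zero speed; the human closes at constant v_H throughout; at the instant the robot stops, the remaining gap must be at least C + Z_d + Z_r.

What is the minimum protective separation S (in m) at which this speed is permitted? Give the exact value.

braking lasts T_s = (49/20)/(5/2) = 0.9800 s
robot covers v_R·T_r = 2.4500·0.2000 = 0.4900 m before braking
braking distance = 2.4500²/(2·2.5000) = 1.2005 m
person approaches 0.0000·(0.2000+0.9800) = 0.0000 m
margins: 0.0400+0.0300+0.0050 = 0.0750 m
S_min ≈ 0.4900+1.2005+0.0000+0.0750  ⇒  S_min = 3531/2000 m

S_min = 3531/2000 m = 1.7655 m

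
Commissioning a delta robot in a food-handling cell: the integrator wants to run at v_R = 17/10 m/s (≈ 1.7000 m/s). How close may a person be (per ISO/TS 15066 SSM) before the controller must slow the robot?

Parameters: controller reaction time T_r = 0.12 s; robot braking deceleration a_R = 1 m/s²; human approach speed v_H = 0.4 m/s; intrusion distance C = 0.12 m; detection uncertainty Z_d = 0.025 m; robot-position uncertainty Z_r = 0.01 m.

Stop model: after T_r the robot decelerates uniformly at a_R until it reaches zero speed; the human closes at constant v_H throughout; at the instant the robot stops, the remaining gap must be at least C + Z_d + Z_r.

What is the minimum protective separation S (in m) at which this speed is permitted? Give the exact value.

stop time T_s = (17/10)/1 = 1.7000 s
robot covers v_R·T_r = 1.7000·0.1200 = 0.2040 m before braking
robot under decel: 1.7000²/(2·1.0000) = 1.4450 m
human over T_r+T_s: 0.4000·(0.1200+1.7000) = 0.7280 m
margins: 0.1200+0.0250+0.0100 = 0.1550 m
S_min ≈ 0.2040+1.4450+0.7280+0.1550  ⇒  S_min = 633/250 m

S_min = 633/250 m = 2.5320 m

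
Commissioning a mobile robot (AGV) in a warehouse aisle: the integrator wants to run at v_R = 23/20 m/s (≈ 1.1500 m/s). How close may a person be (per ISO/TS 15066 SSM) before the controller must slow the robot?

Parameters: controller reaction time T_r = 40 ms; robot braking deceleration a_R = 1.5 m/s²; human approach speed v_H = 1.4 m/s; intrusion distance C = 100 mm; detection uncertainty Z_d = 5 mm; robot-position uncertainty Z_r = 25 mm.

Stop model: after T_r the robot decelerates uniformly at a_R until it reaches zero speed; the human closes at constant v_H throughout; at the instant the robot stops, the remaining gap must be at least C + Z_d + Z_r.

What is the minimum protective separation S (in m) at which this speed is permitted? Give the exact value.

S_min = 10477/6000 m = 1.7462 m

braking lasts T_s = (23/20)/(3/2) = 0.7667 s
reaction-phase robot travel = 1.1500·0.0400 = 0.0460 m
braking distance = 1.1500²/(2·1.5000) = 0.4408 m
person approaches 1.4000·(0.0400+0.7667) = 1.1293 m
C+Z_d+Z_r = 0.1000+0.0050+0.0250 = 0.1300 m
S_min ≈ 0.0460+0.4408+1.1293+0.1300  ⇒  S_min = 10477/6000 m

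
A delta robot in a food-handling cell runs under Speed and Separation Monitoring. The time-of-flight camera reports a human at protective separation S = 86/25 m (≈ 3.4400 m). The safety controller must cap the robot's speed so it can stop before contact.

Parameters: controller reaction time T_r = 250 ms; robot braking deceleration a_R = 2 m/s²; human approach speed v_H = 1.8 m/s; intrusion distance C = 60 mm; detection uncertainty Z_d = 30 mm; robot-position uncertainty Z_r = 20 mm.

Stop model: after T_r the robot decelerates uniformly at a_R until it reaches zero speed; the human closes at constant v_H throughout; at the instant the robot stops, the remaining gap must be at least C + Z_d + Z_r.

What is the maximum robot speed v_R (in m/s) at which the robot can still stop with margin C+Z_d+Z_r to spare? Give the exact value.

collect terms ⇒ (1/4)·v_R² + (23/20)·v_R + (-72/25) = 0
  disc = (23/20)² − 4·(1/4)·(-72/25) = 1681/400 ; √disc = 41/20
  v_R = (−(23/20) + 41/20) / (2·(1/4)) = 9/5 m/s
check:
T_s = v_R/a_R = (9/5)/2 = 0.9000 s
robot in T_r: 1.8000·0.2500 = 0.4500 m
robot covers 1.8000·0.9000 − ½·2.0000·0.9000² = 0.8100 m while stopping
person approaches 1.8000·(0.2500+0.9000) = 2.0700 m
residual clearance needed = 0.0600+0.0300+0.0200 = 0.1100 m
sum ≈ 0.4500+0.8100+2.0700+0.1100 ≈ 3.4400 m = S ✓

v_R_max = 9/5 m/s = 1.8000 m/s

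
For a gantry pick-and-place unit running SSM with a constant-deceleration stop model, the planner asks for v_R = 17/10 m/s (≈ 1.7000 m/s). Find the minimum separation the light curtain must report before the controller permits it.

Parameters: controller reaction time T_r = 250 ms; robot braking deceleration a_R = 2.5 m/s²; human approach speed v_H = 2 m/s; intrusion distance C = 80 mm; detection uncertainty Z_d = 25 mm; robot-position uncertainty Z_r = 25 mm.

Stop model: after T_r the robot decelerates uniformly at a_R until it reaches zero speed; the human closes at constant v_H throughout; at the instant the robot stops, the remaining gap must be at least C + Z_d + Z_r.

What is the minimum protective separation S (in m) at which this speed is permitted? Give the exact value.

braking lasts T_s = (17/10)/(5/2) = 0.6800 s
robot in T_r: 1.7000·0.2500 = 0.4250 m
robot covers 1.7000·0.6800 − ½·2.5000·0.6800² = 0.5780 m while stopping
person approaches 2.0000·(0.2500+0.6800) = 1.8600 m
margins: 0.0800+0.0250+0.0250 = 0.1300 m
S_min ≈ 0.4250+0.5780+1.8600+0.1300  ⇒  S_min = 2993/1000 m

S_min = 2993/1000 m = 2.9930 m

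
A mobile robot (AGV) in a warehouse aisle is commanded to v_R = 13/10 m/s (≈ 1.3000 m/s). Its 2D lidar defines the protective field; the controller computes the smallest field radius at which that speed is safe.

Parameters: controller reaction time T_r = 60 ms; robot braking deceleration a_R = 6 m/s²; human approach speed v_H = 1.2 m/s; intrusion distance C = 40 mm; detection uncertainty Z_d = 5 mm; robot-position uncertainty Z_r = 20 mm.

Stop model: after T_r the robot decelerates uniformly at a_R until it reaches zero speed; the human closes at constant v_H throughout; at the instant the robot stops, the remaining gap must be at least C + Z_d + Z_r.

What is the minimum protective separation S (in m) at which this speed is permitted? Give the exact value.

stop time T_s = (13/10)/6 = 0.2167 s
robot covers v_R·T_r = 1.3000·0.0600 = 0.0780 m before braking
braking distance = 1.3000²/(2·6.0000) = 0.1408 m
person approaches 1.2000·(0.0600+0.2167) = 0.3320 m
margins: 0.0400+0.0050+0.0200 = 0.0650 m
S_min ≈ 0.0780+0.1408+0.3320+0.0650  ⇒  S_min = 739/1200 m

S_min = 739/1200 m = 0.6158 m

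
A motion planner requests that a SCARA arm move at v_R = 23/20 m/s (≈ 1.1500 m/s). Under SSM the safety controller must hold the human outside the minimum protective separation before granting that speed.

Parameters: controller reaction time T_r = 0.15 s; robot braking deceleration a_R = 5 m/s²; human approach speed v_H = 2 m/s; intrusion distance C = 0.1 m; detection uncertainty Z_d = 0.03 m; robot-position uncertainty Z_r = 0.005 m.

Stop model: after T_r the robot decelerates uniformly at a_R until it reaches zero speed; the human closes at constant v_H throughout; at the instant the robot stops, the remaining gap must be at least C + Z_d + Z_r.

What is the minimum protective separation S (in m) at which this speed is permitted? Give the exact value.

S_min = 4799/4000 m = 1.1998 m

braking lasts T_s = (23/20)/5 = 0.2300 s
robot in T_r: 1.1500·0.1500 = 0.1725 m
robot covers 1.1500·0.2300 − ½·5.0000·0.2300² = 0.1323 m while stopping
human closes 2.0000·0.3800 = 0.7600 m
margins: 0.1000+0.0300+0.0050 = 0.1350 m
S_min ≈ 0.1725+0.1323+0.7600+0.1350  ⇒  S_min = 4799/4000 m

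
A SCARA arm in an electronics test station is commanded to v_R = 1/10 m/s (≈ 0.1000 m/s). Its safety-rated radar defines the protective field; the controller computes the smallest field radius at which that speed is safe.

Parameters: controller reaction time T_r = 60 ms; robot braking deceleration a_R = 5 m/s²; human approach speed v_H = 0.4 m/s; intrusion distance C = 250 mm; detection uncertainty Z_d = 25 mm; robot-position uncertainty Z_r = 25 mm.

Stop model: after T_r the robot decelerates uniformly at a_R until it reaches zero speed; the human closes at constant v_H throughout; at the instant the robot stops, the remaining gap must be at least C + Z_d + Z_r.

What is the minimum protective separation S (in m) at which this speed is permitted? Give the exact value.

S_min = 339/1000 m = 0.3390 m

T_s = v_R/a_R = (1/10)/5 = 0.0200 s
robot covers v_R·T_r = 0.1000·0.0600 = 0.0060 m before braking
robot covers 0.1000·0.0200 − ½·5.0000·0.0200² = 0.0010 m while stopping
human over T_r+T_s: 0.4000·(0.0600+0.0200) = 0.0320 m
C+Z_d+Z_r = 0.2500+0.0250+0.0250 = 0.3000 m
S_min ≈ 0.0060+0.0010+0.0320+0.3000  ⇒  S_min = 339/1000 m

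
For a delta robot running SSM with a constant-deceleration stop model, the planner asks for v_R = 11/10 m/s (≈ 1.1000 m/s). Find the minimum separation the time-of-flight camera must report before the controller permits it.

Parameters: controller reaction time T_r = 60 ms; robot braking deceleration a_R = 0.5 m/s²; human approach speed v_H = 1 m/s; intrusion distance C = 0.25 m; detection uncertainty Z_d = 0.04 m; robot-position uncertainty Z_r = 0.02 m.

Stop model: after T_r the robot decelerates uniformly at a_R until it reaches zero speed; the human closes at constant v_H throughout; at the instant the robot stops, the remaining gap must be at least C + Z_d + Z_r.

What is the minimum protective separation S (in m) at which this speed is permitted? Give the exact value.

S_min = 1923/500 m = 3.8460 m

braking lasts T_s = (11/10)/(1/2) = 2.2000 s
robot covers v_R·T_r = 1.1000·0.0600 = 0.0660 m before braking
robot covers 1.1000·2.2000 − ½·0.5000·2.2000² = 1.2100 m while stopping
human over T_r+T_s: 1.0000·(0.0600+2.2000) = 2.2600 m
C+Z_d+Z_r = 0.2500+0.0400+0.0200 = 0.3100 m
S_min ≈ 0.0660+1.2100+2.2600+0.3100  ⇒  S_min = 1923/500 m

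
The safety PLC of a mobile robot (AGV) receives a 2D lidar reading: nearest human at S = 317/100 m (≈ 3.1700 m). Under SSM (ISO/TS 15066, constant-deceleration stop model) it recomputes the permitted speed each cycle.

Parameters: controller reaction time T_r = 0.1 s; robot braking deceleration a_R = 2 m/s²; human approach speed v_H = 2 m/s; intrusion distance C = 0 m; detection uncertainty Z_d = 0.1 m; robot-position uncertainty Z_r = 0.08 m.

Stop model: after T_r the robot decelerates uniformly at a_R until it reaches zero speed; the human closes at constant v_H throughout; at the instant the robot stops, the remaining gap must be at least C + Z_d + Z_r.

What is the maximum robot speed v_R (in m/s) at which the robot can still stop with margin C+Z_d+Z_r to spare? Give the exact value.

v_R_max = 9/5 m/s = 1.8000 m/s

collect terms ⇒ (1/4)·v_R² + (11/10)·v_R + (-279/100) = 0
  disc = (11/10)² − 4·(1/4)·(-279/100) = 4 ; √disc = 2
  v_R = (−(11/10) + 2) / (2·(1/4)) = 9/5 m/s
check:
stop time T_s = (9/5)/2 = 0.9000 s
robot in T_r: 1.8000·0.1000 = 0.1800 m
braking distance = 1.8000²/(2·2.0000) = 0.8100 m
human over T_r+T_s: 2.0000·(0.1000+0.9000) = 2.0000 m
C+Z_d+Z_r = 0.0000+0.1000+0.0800 = 0.1800 m
sum ≈ 0.1800+0.8100+2.0000+0.1800 ≈ 3.1700 m = S ✓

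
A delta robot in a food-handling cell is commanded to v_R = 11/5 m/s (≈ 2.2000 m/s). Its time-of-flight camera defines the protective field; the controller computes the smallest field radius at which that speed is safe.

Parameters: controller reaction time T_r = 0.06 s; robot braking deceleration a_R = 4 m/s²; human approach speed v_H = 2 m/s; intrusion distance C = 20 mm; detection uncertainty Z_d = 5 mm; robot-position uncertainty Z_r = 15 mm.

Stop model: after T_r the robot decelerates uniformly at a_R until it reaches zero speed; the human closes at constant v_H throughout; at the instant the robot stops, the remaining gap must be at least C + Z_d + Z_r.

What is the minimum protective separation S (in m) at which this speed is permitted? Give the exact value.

stop time T_s = (11/5)/4 = 0.5500 s
robot covers v_R·T_r = 2.2000·0.0600 = 0.1320 m before braking
braking distance = 2.2000²/(2·4.0000) = 0.6050 m
person approaches 2.0000·(0.0600+0.5500) = 1.2200 m
C+Z_d+Z_r = 0.0200+0.0050+0.0150 = 0.0400 m
S_min ≈ 0.1320+0.6050+1.2200+0.0400  ⇒  S_min = 1997/1000 m

S_min = 1997/1000 m = 1.9970 m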